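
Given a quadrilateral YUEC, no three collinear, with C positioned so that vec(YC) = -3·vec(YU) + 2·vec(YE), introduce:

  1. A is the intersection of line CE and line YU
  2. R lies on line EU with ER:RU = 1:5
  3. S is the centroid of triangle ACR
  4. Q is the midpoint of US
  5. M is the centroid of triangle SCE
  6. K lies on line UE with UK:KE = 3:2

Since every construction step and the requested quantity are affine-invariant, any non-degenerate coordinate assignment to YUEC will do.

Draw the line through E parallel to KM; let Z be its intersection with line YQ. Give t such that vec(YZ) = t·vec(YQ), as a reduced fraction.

t = 373/278

Choose coordinates Y = (0, 0), U = (1, 0), E = (0, 1), C = (-3, 2).
1. A is the intersection of line CE and line YU ⇒ A = (3, 0)
2. R lies on line EU with ER:RU = 1:5 ⇒ R = (1/6, 5/6)
3. S is the centroid of triangle ACR ⇒ S = (1/18, 17/18)
4. Q is the midpoint of US ⇒ Q = (19/36, 17/36)
5. M is the centroid of triangle SCE ⇒ M = (-53/54, 71/54)
6. K lies on line UE with UK:KE = 3:2 ⇒ K = (2/5, 3/5)
through E parallel to KM: direction (-373/270, 193/270); meets YQ at Z = (7087/10008, 6341/10008)
Z = Y + t·(Q−Y) with t = 373/278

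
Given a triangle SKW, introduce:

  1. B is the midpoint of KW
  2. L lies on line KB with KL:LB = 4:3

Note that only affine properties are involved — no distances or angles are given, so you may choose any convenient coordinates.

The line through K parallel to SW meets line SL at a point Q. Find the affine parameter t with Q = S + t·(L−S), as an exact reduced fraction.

Work in coordinates with S = (0, 0), K = (1, 0), W = (0, 1).
1. B is the midpoint of KW ⇒ B = (1/2, 1/2)
2. L lies on line KB with KL:LB = 4:3 ⇒ L = (5/7, 2/7)
through K parallel to SW: direction (0, 1); meets SL at Q = (1, 2/5)
Q = S + t·(L−S) with t = 7/5

t = 7/5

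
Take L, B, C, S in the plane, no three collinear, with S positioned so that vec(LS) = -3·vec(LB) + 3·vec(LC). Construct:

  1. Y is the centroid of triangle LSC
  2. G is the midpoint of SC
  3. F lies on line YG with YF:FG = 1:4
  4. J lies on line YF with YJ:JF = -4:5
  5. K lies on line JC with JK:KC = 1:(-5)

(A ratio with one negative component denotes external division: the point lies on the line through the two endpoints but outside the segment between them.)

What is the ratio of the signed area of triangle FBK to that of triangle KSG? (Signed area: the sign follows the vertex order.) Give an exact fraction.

[FBK]:[KSG] = 119/135

Assign L = (0, 0), B = (1, 0), C = (0, 1), S = (-3, 3) — the answer is frame-independent, so this choice is without loss of generality.
1. Y is the centroid of triangle LSC ⇒ Y = (-1, 4/3)
2. G is the midpoint of SC ⇒ G = (-3/2, 2)
3. F lies on line YG with YF:FG = 1:4 ⇒ F = (-11/10, 22/15)
4. J lies on line YF with YJ:JF = -4:5 ⇒ J = (-3/5, 4/5)
5. K lies on line JC with JK:KC = 1:(-5) ⇒ K = (-3/4, 3/4)
2·[FBK] = -119/120, 2·[KSG] = -9/8
[FBK]:[KSG] = -119/120:-9/8 = 119/135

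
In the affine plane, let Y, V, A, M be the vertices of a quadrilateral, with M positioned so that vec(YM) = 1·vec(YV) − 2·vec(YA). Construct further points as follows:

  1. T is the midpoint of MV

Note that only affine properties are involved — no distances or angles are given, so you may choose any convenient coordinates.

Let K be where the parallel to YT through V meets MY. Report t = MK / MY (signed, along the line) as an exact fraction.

Assign Y = (0, 0), V = (1, 0), A = (0, 1), M = (1, -2) — the answer is frame-independent, so this choice is without loss of generality.
1. T is the midpoint of MV ⇒ T = (1, -1)
through V parallel to YT: direction (1, -1); meets MY at K = (-1, 2)
K = M + t·(Y−M) with t = 2

t = 2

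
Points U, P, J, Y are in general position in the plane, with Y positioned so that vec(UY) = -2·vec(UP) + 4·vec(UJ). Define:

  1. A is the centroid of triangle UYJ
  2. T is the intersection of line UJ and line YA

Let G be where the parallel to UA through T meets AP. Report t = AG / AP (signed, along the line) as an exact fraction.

Choose coordinates U = (0, 0), P = (1, 0), J = (0, 1), Y = (-2, 4).
1. A is the centroid of triangle UYJ ⇒ A = (-2/3, 5/3)
2. T is the intersection of line UJ and line YA ⇒ T = (0, 1/2)
through T parallel to UA: direction (-2/3, 5/3); meets AP at G = (-1/3, 4/3)
G = A + t·(P−A) with t = 1/5

t = 1/5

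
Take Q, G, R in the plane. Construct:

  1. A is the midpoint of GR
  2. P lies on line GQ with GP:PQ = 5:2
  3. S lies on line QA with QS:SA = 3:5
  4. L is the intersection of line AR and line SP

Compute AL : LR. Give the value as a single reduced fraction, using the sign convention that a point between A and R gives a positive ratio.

AL:LR = -2

Assign Q = (0, 0), G = (1, 0), R = (0, 1) — the answer is frame-independent, so this choice is without loss of generality.
1. A is the midpoint of GR ⇒ A = (1/2, 1/2)
2. P lies on line GQ with GP:PQ = 5:2 ⇒ P = (2/7, 0)
3. S lies on line QA with QS:SA = 3:5 ⇒ S = (3/16, 3/16)
4. L is the intersection of line AR and line SP ⇒ L = (-1/2, 3/2)
L = A + t·(R−A) with t = 2, so AL:LR = t:(1−t) = 2:-1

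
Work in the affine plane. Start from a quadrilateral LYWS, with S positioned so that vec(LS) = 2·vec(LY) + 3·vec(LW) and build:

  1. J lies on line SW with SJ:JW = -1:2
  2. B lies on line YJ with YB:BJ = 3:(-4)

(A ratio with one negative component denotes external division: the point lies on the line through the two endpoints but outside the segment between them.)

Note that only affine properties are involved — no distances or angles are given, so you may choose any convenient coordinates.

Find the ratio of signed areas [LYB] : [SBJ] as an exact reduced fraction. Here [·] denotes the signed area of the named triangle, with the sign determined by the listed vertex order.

Assign L = (0, 0), Y = (1, 0), W = (0, 1), S = (2, 3) — the answer is frame-independent, so this choice is without loss of generality.
1. J lies on line SW with SJ:JW = -1:2 ⇒ J = (4, 5)
2. B lies on line YJ with YB:BJ = 3:(-4) ⇒ B = (-8, -15)
2·[LYB] = -15, 2·[SBJ] = 16
[LYB]:[SBJ] = -15:16 = -15/16

[LYB]:[SBJ] = -15/16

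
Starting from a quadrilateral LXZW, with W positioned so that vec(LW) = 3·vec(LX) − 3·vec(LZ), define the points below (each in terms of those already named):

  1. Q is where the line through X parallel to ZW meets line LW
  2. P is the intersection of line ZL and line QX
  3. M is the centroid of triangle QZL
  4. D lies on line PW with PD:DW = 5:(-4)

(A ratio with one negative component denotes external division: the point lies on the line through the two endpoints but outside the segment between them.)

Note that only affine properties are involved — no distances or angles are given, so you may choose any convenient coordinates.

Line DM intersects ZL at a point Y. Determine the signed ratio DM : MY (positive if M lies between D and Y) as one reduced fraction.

Set L = (0, 0), X = (1, 0), Z = (0, 1), W = (3, -3); any affine frame gives the same invariant.
1. Q is where the line through X parallel to ZW meets line LW ⇒ Q = (4, -4)
2. P is the intersection of line ZL and line QX ⇒ P = (0, 4/3)
3. M is the centroid of triangle QZL ⇒ M = (4/3, -1)
4. D lies on line PW with PD:DW = 5:(-4) ⇒ D = (15, -61/3)
line DM meets ZL at Y = (0, 109/123)
M = D + t·(Y−D) with t = 41/45, so DM:MY = 41/45:4/45

DM:MY = 41/4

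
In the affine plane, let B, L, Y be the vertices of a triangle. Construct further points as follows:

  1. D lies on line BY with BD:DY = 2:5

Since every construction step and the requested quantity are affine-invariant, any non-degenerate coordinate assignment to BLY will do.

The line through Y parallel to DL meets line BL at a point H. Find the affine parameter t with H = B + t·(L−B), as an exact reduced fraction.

Assign B = (0, 0), L = (1, 0), Y = (0, 1) — the answer is frame-independent, so this choice is without loss of generality.
1. D lies on line BY with BD:DY = 2:5 ⇒ D = (0, 2/7)
through Y parallel to DL: direction (1, -2/7); meets BL at H = (7/2, 0)
H = B + t·(L−B) with t = 7/2

t = 7/2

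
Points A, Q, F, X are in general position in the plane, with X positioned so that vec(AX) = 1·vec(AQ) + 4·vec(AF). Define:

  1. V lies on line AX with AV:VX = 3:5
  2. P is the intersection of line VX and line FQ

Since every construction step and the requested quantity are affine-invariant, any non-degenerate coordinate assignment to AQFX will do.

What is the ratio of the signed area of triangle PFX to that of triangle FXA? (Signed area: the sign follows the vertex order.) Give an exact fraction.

Set A = (0, 0), Q = (1, 0), F = (0, 1), X = (1, 4); any affine frame gives the same invariant.
1. V lies on line AX with AV:VX = 3:5 ⇒ V = (3/8, 3/2)
2. P is the intersection of line VX and line FQ ⇒ P = (1/5, 4/5)
2·[PFX] = -4/5, 2·[FXA] = -1
[PFX]:[FXA] = -4/5:-1 = 4/5

[PFX]:[FXA] = 4/5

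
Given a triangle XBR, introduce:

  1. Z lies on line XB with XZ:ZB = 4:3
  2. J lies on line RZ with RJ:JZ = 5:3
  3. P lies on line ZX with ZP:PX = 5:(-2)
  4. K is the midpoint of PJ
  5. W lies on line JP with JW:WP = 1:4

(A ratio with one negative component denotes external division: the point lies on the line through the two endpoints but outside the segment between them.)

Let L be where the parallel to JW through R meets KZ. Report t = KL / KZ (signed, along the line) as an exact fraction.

Assign X = (0, 0), B = (1, 0), R = (0, 1) — the answer is frame-independent, so this choice is without loss of generality.
1. Z lies on line XB with XZ:ZB = 4:3 ⇒ Z = (4/7, 0)
2. J lies on line RZ with RJ:JZ = 5:3 ⇒ J = (5/14, 3/8)
3. P lies on line ZX with ZP:PX = 5:(-2) ⇒ P = (-8/21, 0)
4. K is the midpoint of PJ ⇒ K = (-1/84, 3/16)
5. W lies on line JP with JW:WP = 1:4 ⇒ W = (22/105, 3/10)
through R parallel to JW: direction (-31/210, -3/40); meets KZ at L = (-62/63, 1/2)
L = K + t·(Z−K) with t = -5/3

t = -5/3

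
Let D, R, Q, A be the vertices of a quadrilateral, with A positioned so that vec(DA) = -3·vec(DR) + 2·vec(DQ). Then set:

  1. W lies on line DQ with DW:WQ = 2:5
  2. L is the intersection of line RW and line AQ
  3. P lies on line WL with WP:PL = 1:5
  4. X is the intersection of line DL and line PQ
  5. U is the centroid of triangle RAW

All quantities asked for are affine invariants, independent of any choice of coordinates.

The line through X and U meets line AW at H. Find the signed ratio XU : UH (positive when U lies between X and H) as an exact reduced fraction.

XU:UH = 13/2

Set D = (0, 0), R = (1, 0), Q = (0, 1), A = (-3, 2); any affine frame gives the same invariant.
1. W lies on line DQ with DW:WQ = 2:5 ⇒ W = (0, 2/7)
2. L is the intersection of line RW and line AQ ⇒ L = (15, -4)
3. P lies on line WL with WP:PL = 1:5 ⇒ P = (5/2, -3/7)
4. X is the intersection of line DL and line PQ ⇒ X = (105/32, -7/8)
5. U is the centroid of triangle RAW ⇒ U = (-2/3, 16/21)
line XU meets AW at H = (-265/208, 369/364)
U = X + t·(H−X) with t = 13/15, so XU:UH = 13/15:2/15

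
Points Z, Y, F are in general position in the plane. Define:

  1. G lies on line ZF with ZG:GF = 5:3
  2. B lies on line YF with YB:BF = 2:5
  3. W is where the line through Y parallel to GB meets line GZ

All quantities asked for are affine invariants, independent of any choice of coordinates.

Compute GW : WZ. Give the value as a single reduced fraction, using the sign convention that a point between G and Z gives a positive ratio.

GW:WZ = 6/19

Choose coordinates Z = (0, 0), Y = (1, 0), F = (0, 1).
1. G lies on line ZF with ZG:GF = 5:3 ⇒ G = (0, 5/8)
2. B lies on line YF with YB:BF = 2:5 ⇒ B = (5/7, 2/7)
3. W is where the line through Y parallel to GB meets line GZ ⇒ W = (0, 19/40)
W = G + t·(Z−G) with t = 6/25, so GW:WZ = t:(1−t) = 6/25:19/25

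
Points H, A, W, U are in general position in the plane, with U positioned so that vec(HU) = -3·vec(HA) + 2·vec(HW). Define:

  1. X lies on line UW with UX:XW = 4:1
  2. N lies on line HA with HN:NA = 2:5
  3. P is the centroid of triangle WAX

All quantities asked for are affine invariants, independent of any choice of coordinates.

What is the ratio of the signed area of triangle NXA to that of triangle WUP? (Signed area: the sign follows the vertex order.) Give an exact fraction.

[NXA]:[WUP] = -9/7

Work in coordinates with H = (0, 0), A = (1, 0), W = (0, 1), U = (-3, 2).
1. X lies on line UW with UX:XW = 4:1 ⇒ X = (-3/5, 6/5)
2. N lies on line HA with HN:NA = 2:5 ⇒ N = (2/7, 0)
3. P is the centroid of triangle WAX ⇒ P = (2/15, 11/15)
2·[NXA] = -6/7, 2·[WUP] = 2/3
[NXA]:[WUP] = -6/7:2/3 = -9/7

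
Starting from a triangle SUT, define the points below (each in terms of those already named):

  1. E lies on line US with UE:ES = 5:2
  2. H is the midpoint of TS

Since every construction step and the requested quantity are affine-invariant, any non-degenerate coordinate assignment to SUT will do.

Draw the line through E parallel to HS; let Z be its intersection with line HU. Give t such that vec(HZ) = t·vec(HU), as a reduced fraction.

Set S = (0, 0), U = (1, 0), T = (0, 1); any affine frame gives the same invariant.
1. E lies on line US with UE:ES = 5:2 ⇒ E = (2/7, 0)
2. H is the midpoint of TS ⇒ H = (0, 1/2)
through E parallel to HS: direction (0, -1/2); meets HU at Z = (2/7, 5/14)
Z = H + t·(U−H) with t = 2/7

t = 2/7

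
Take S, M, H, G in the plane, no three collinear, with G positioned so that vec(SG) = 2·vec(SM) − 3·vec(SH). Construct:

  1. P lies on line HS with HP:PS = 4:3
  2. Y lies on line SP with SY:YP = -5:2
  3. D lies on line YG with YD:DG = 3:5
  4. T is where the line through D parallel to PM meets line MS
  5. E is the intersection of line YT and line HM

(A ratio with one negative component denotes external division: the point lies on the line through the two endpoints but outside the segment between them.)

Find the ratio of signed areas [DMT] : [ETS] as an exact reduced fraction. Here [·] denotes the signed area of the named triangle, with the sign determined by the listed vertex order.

[DMT]:[ETS] = 247/140

Choose coordinates S = (0, 0), M = (1, 0), H = (0, 1), G = (2, -3).
1. P lies on line HS with HP:PS = 4:3 ⇒ P = (0, 3/7)
2. Y lies on line SP with SY:YP = -5:2 ⇒ Y = (0, 5/7)
3. D lies on line YG with YD:DG = 3:5 ⇒ D = (3/4, -19/28)
4. T is where the line through D parallel to PM meets line MS ⇒ T = (-5/6, 0)
5. E is the intersection of line YT and line HM ⇒ E = (2/13, 11/13)
2·[DMT] = 209/168, 2·[ETS] = 55/78
[DMT]:[ETS] = 209/168:55/78 = 247/140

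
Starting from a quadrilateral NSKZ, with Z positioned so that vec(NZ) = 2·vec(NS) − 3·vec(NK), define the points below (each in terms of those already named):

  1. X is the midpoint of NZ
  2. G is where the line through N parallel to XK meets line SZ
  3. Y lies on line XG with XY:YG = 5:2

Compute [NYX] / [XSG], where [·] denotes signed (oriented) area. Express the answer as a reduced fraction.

Assign N = (0, 0), S = (1, 0), K = (0, 1), Z = (2, -3) — the answer is frame-independent, so this choice is without loss of generality.
1. X is the midpoint of NZ ⇒ X = (1, -3/2)
2. G is where the line through N parallel to XK meets line SZ ⇒ G = (6, -15)
3. Y lies on line XG with XY:YG = 5:2 ⇒ Y = (32/7, -78/7)
2·[NYX] = 30/7, 2·[XSG] = -15/2
[NYX]:[XSG] = 30/7:-15/2 = -4/7

[NYX]:[XSG] = -4/7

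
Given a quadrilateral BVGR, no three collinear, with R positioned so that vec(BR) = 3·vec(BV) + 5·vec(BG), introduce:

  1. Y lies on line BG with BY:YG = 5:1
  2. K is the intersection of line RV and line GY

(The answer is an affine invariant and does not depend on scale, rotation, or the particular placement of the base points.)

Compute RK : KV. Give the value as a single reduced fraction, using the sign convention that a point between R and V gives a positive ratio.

RK:KV = -3

Assign B = (0, 0), V = (1, 0), G = (0, 1), R = (3, 5) — the answer is frame-independent, so this choice is without loss of generality.
1. Y lies on line BG with BY:YG = 5:1 ⇒ Y = (0, 5/6)
2. K is the intersection of line RV and line GY ⇒ K = (0, -5/2)
K = R + t·(V−R) with t = 3/2, so RK:KV = t:(1−t) = 3/2:-1/2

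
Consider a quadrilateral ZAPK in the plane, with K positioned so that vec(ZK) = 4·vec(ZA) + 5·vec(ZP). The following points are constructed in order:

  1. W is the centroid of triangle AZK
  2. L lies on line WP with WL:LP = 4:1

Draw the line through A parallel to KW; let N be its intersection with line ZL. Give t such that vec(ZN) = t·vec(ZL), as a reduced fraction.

t = -50/23

Work in coordinates with Z = (0, 0), A = (1, 0), P = (0, 1), K = (4, 5).
1. W is the centroid of triangle AZK ⇒ W = (5/3, 5/3)
2. L lies on line WP with WL:LP = 4:1 ⇒ L = (1/3, 17/15)
through A parallel to KW: direction (-7/3, -10/3); meets ZL at N = (-50/69, -170/69)
N = Z + t·(L−Z) with t = -50/23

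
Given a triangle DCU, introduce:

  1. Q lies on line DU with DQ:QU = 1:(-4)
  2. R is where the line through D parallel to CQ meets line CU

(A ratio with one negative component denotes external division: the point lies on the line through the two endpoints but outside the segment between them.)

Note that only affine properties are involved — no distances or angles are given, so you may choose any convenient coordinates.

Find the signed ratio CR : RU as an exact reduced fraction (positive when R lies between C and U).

Work in coordinates with D = (0, 0), C = (1, 0), U = (0, 1).
1. Q lies on line DU with DQ:QU = 1:(-4) ⇒ Q = (0, -1/3)
2. R is where the line through D parallel to CQ meets line CU ⇒ R = (3/4, 1/4)
R = C + t·(U−C) with t = 1/4, so CR:RU = t:(1−t) = 1/4:3/4

CR:RU = 1/3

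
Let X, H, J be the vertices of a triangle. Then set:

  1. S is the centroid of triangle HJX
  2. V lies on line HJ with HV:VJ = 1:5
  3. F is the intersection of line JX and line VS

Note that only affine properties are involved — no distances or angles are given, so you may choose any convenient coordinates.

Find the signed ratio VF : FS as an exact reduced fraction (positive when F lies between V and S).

VF:FS = -5/2

Choose coordinates X = (0, 0), H = (1, 0), J = (0, 1).
1. S is the centroid of triangle HJX ⇒ S = (1/3, 1/3)
2. V lies on line HJ with HV:VJ = 1:5 ⇒ V = (5/6, 1/6)
3. F is the intersection of line JX and line VS ⇒ F = (0, 4/9)
F = V + t·(S−V) with t = 5/3, so VF:FS = t:(1−t) = 5/3:-2/3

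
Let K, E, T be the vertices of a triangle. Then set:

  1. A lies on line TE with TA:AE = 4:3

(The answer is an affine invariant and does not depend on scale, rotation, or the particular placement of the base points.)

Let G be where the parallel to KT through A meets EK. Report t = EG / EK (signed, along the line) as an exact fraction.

t = 3/7

Set K = (0, 0), E = (1, 0), T = (0, 1); any affine frame gives the same invariant.
1. A lies on line TE with TA:AE = 4:3 ⇒ A = (4/7, 3/7)
through A parallel to KT: direction (0, 1); meets EK at G = (4/7, 0)
G = E + t·(K−E) with t = 3/7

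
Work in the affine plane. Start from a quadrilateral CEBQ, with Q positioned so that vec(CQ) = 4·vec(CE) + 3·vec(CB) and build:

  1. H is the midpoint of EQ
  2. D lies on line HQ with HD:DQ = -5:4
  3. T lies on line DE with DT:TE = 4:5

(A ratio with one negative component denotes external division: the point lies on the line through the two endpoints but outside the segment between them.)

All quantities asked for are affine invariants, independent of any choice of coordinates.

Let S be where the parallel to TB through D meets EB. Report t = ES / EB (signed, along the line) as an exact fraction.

Choose coordinates C = (0, 0), E = (1, 0), B = (0, 1), Q = (4, 3).
1. H is the midpoint of EQ ⇒ H = (5/2, 3/2)
2. D lies on line HQ with HD:DQ = -5:4 ⇒ D = (10, 9)
3. T lies on line DE with DT:TE = 4:5 ⇒ T = (6, 5)
through D parallel to TB: direction (-6, -4); meets EB at S = (-4/5, 9/5)
S = E + t·(B−E) with t = 9/5

t = 9/5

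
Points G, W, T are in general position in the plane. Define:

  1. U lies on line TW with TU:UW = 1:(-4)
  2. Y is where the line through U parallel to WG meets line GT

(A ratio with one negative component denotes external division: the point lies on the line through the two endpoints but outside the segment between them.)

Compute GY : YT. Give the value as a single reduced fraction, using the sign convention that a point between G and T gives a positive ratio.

Set G = (0, 0), W = (1, 0), T = (0, 1); any affine frame gives the same invariant.
1. U lies on line TW with TU:UW = 1:(-4) ⇒ U = (-1/3, 4/3)
2. Y is where the line through U parallel to WG meets line GT ⇒ Y = (0, 4/3)
Y = G + t·(T−G) with t = 4/3, so GY:YT = t:(1−t) = 4/3:-1/3

GY:YT = -4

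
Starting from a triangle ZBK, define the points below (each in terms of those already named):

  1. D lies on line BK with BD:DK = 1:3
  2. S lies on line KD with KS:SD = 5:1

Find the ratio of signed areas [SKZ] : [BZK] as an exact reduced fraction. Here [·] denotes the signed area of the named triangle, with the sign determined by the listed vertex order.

Set Z = (0, 0), B = (1, 0), K = (0, 1); any affine frame gives the same invariant.
1. D lies on line BK with BD:DK = 1:3 ⇒ D = (3/4, 1/4)
2. S lies on line KD with KS:SD = 5:1 ⇒ S = (5/8, 3/8)
2·[SKZ] = 5/8, 2·[BZK] = -1
[SKZ]:[BZK] = 5/8:-1 = -5/8

[SKZ]:[BZK] = -5/8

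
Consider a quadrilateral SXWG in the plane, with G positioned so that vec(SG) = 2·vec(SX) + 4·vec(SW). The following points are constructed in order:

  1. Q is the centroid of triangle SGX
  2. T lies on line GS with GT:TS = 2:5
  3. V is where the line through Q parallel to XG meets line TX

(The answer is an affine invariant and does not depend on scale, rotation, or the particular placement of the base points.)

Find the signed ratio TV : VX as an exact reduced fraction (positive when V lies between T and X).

Assign S = (0, 0), X = (1, 0), W = (0, 1), G = (2, 4) — the answer is frame-independent, so this choice is without loss of generality.
1. Q is the centroid of triangle SGX ⇒ Q = (1, 4/3)
2. T lies on line GS with GT:TS = 2:5 ⇒ T = (10/7, 20/7)
3. V is where the line through Q parallel to XG meets line TX ⇒ V = (3/2, 10/3)
V = T + t·(X−T) with t = -1/6, so TV:VX = t:(1−t) = -1/6:7/6

TV:VX = -1/7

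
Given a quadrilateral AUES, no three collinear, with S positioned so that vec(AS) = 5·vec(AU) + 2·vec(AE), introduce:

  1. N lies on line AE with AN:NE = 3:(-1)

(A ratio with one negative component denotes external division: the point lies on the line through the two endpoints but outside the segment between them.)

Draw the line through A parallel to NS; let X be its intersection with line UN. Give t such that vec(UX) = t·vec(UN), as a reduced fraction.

t = 1/16

Assign A = (0, 0), U = (1, 0), E = (0, 1), S = (5, 2) — the answer is frame-independent, so this choice is without loss of generality.
1. N lies on line AE with AN:NE = 3:(-1) ⇒ N = (0, 3/2)
through A parallel to NS: direction (5, 1/2); meets UN at X = (15/16, 3/32)
X = U + t·(N−U) with t = 1/16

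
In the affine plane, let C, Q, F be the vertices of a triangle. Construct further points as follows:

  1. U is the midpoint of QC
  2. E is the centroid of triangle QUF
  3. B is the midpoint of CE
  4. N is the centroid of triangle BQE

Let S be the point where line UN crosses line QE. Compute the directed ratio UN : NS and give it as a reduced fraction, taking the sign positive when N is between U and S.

Set C = (0, 0), Q = (1, 0), F = (0, 1); any affine frame gives the same invariant.
1. U is the midpoint of QC ⇒ U = (1/2, 0)
2. E is the centroid of triangle QUF ⇒ E = (1/2, 1/3)
3. B is the midpoint of CE ⇒ B = (1/4, 1/6)
4. N is the centroid of triangle BQE ⇒ N = (7/12, 1/6)
line UN meets QE at S = (5/8, 1/4)
N = U + t·(S−U) with t = 2/3, so UN:NS = 2/3:1/3

UN:NS = 2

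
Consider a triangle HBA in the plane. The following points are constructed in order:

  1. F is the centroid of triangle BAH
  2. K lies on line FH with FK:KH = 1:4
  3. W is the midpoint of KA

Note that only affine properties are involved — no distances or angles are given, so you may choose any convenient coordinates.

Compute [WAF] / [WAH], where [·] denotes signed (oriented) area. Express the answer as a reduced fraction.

[WAF]:[WAH] = -1/4

Choose coordinates H = (0, 0), B = (1, 0), A = (0, 1).
1. F is the centroid of triangle BAH ⇒ F = (1/3, 1/3)
2. K lies on line FH with FK:KH = 1:4 ⇒ K = (4/15, 4/15)
3. W is the midpoint of KA ⇒ W = (2/15, 19/30)
2·[WAF] = -1/30, 2·[WAH] = 2/15
[WAF]:[WAH] = -1/30:2/15 = -1/4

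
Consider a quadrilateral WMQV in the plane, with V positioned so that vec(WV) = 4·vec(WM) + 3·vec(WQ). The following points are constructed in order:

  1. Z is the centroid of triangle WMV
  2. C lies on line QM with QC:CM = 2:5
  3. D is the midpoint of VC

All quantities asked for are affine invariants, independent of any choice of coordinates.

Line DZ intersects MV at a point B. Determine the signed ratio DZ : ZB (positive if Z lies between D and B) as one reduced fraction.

DZ:ZB = 8/7

Work in coordinates with W = (0, 0), M = (1, 0), Q = (0, 1), V = (4, 3).
1. Z is the centroid of triangle WMV ⇒ Z = (5/3, 1)
2. C lies on line QM with QC:CM = 2:5 ⇒ C = (2/7, 5/7)
3. D is the midpoint of VC ⇒ D = (15/7, 13/7)
line DZ meets MV at B = (5/4, 1/4)
Z = D + t·(B−D) with t = 8/15, so DZ:ZB = 8/15:7/15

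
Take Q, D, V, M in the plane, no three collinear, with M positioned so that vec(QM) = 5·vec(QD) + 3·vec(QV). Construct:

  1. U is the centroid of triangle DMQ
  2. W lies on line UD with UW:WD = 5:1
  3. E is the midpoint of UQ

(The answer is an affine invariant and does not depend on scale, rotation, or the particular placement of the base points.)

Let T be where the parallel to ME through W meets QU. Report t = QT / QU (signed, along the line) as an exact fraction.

t = 9/4

Work in coordinates with Q = (0, 0), D = (1, 0), V = (0, 1), M = (5, 3).
1. U is the centroid of triangle DMQ ⇒ U = (2, 1)
2. W lies on line UD with UW:WD = 5:1 ⇒ W = (7/6, 1/6)
3. E is the midpoint of UQ ⇒ E = (1, 1/2)
through W parallel to ME: direction (-4, -5/2); meets QU at T = (9/2, 9/4)
T = Q + t·(U−Q) with t = 9/4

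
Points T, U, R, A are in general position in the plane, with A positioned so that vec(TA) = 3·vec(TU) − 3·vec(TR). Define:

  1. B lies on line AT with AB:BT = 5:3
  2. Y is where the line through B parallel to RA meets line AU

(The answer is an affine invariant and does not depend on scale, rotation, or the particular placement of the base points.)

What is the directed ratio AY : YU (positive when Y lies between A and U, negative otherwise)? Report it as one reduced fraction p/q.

AY:YU = -15/23

Set T = (0, 0), U = (1, 0), R = (0, 1), A = (3, -3); any affine frame gives the same invariant.
1. B lies on line AT with AB:BT = 5:3 ⇒ B = (9/8, -9/8)
2. Y is where the line through B parallel to RA meets line AU ⇒ Y = (27/4, -69/8)
Y = A + t·(U−A) with t = -15/8, so AY:YU = t:(1−t) = -15/8:23/8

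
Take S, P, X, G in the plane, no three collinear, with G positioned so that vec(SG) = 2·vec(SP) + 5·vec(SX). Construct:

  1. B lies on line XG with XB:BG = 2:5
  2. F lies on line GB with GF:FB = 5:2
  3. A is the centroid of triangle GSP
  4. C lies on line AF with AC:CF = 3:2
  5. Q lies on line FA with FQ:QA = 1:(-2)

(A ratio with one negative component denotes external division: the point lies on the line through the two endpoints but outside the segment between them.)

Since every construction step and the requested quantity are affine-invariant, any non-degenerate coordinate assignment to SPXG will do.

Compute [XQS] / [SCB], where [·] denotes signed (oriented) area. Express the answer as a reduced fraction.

[XQS]:[SCB] = -141/106

Choose coordinates S = (0, 0), P = (1, 0), X = (0, 1), G = (2, 5).
1. B lies on line XG with XB:BG = 2:5 ⇒ B = (4/7, 15/7)
2. F lies on line GB with GF:FB = 5:2 ⇒ F = (48/49, 145/49)
3. A is the centroid of triangle GSP ⇒ A = (1, 5/3)
4. C lies on line AF with AC:CF = 3:2 ⇒ C = (242/245, 359/147)
5. Q lies on line FA with FQ:QA = 1:(-2) ⇒ Q = (47/49, 625/147)
2·[XQS] = -47/49, 2·[SCB] = 106/147
[XQS]:[SCB] = -47/49:106/147 = -141/106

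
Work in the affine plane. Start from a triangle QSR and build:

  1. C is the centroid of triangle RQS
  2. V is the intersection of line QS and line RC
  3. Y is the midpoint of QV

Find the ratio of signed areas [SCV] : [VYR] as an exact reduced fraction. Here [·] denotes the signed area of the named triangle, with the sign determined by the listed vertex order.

Assign Q = (0, 0), S = (1, 0), R = (0, 1) — the answer is frame-independent, so this choice is without loss of generality.
1. C is the centroid of triangle RQS ⇒ C = (1/3, 1/3)
2. V is the intersection of line QS and line RC ⇒ V = (1/2, 0)
3. Y is the midpoint of QV ⇒ Y = (1/4, 0)
2·[SCV] = 1/6, 2·[VYR] = -1/4
[SCV]:[VYR] = 1/6:-1/4 = -2/3

[SCV]:[VYR] = -2/3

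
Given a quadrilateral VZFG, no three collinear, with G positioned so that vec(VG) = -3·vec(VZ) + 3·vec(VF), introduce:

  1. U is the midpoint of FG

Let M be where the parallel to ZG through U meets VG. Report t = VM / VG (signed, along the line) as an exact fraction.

Set V = (0, 0), Z = (1, 0), F = (0, 1), G = (-3, 3); any affine frame gives the same invariant.
1. U is the midpoint of FG ⇒ U = (-3/2, 2)
through U parallel to ZG: direction (-4, 3); meets VG at M = (-7/2, 7/2)
M = V + t·(G−V) with t = 7/6

t = 7/6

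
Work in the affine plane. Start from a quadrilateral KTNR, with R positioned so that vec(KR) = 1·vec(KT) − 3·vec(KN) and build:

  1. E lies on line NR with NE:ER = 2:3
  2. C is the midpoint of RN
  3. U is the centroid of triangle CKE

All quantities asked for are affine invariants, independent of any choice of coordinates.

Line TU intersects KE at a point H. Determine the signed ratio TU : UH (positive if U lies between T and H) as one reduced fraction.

Set K = (0, 0), T = (1, 0), N = (0, 1), R = (1, -3); any affine frame gives the same invariant.
1. E lies on line NR with NE:ER = 2:3 ⇒ E = (2/5, -3/5)
2. C is the midpoint of RN ⇒ C = (1/2, -1)
3. U is the centroid of triangle CKE ⇒ U = (3/10, -8/15)
line TU meets KE at H = (32/95, -48/95)
U = T + t·(H−T) with t = 19/18, so TU:UH = 19/18:-1/18

TU:UH = -19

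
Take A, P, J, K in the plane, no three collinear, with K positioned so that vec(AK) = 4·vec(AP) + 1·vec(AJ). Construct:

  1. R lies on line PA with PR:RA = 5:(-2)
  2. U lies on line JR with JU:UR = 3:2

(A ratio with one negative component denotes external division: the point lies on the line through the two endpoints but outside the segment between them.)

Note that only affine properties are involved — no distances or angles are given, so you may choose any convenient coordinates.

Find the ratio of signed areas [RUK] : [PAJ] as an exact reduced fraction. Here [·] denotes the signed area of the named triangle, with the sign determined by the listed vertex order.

Assign A = (0, 0), P = (1, 0), J = (0, 1), K = (4, 1) — the answer is frame-independent, so this choice is without loss of generality.
1. R lies on line PA with PR:RA = 5:(-2) ⇒ R = (-2/3, 0)
2. U lies on line JR with JU:UR = 3:2 ⇒ U = (-2/5, 2/5)
2·[RUK] = -8/5, 2·[PAJ] = -1
[RUK]:[PAJ] = -8/5:-1 = 8/5

[RUK]:[PAJ] = 8/5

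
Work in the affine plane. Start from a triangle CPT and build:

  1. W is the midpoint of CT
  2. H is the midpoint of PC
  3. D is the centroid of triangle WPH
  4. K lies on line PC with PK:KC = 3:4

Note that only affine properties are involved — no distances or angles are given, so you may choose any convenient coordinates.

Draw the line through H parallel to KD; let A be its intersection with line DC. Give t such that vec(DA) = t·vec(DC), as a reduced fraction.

t = 1/8

Work in coordinates with C = (0, 0), P = (1, 0), T = (0, 1).
1. W is the midpoint of CT ⇒ W = (0, 1/2)
2. H is the midpoint of PC ⇒ H = (1/2, 0)
3. D is the centroid of triangle WPH ⇒ D = (1/2, 1/6)
4. K lies on line PC with PK:KC = 3:4 ⇒ K = (4/7, 0)
through H parallel to KD: direction (-1/14, 1/6); meets DC at A = (7/16, 7/48)
A = D + t·(C−D) with t = 1/8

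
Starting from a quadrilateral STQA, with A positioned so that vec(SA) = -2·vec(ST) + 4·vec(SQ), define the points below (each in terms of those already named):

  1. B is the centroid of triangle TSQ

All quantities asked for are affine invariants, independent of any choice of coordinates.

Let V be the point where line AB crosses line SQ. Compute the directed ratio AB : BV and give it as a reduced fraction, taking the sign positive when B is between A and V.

AB:BV = -7

Choose coordinates S = (0, 0), T = (1, 0), Q = (0, 1), A = (-2, 4).
1. B is the centroid of triangle TSQ ⇒ B = (1/3, 1/3)
line AB meets SQ at V = (0, 6/7)
B = A + t·(V−A) with t = 7/6, so AB:BV = 7/6:-1/6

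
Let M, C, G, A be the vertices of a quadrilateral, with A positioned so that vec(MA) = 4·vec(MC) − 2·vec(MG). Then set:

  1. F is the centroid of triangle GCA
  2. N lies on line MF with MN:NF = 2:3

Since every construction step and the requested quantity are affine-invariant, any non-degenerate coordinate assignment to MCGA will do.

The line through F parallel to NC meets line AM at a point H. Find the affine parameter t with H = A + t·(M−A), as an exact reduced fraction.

t = 13/18

Choose coordinates M = (0, 0), C = (1, 0), G = (0, 1), A = (4, -2).
1. F is the centroid of triangle GCA ⇒ F = (5/3, -1/3)
2. N lies on line MF with MN:NF = 2:3 ⇒ N = (2/3, -2/15)
through F parallel to NC: direction (1/3, 2/15); meets AM at H = (10/9, -5/9)
H = A + t·(M−A) with t = 13/18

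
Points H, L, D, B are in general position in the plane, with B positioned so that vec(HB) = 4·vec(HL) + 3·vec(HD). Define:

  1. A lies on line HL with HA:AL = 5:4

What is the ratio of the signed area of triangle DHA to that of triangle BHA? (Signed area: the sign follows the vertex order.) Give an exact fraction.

Work in coordinates with H = (0, 0), L = (1, 0), D = (0, 1), B = (4, 3).
1. A lies on line HL with HA:AL = 5:4 ⇒ A = (5/9, 0)
2·[DHA] = 5/9, 2·[BHA] = 5/3
[DHA]:[BHA] = 5/9:5/3 = 1/3

[DHA]:[BHA] = 1/3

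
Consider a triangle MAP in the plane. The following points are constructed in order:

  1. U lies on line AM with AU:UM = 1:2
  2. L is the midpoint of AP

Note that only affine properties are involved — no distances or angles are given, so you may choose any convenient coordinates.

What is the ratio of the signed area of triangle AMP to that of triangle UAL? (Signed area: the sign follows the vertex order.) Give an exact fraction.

[AMP]:[UAL] = -6

Choose coordinates M = (0, 0), A = (1, 0), P = (0, 1).
1. U lies on line AM with AU:UM = 1:2 ⇒ U = (2/3, 0)
2. L is the midpoint of AP ⇒ L = (1/2, 1/2)
2·[AMP] = -1, 2·[UAL] = 1/6
[AMP]:[UAL] = -1:1/6 = -6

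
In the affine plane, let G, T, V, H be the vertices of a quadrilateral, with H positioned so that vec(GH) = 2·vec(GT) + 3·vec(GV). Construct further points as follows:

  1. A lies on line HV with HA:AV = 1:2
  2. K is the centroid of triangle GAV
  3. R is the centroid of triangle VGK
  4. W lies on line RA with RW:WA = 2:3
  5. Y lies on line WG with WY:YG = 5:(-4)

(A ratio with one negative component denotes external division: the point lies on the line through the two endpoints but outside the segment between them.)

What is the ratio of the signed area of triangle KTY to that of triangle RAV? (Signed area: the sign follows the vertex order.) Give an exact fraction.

Set G = (0, 0), T = (1, 0), V = (0, 1), H = (2, 3); any affine frame gives the same invariant.
1. A lies on line HV with HA:AV = 1:2 ⇒ A = (4/3, 7/3)
2. K is the centroid of triangle GAV ⇒ K = (4/9, 10/9)
3. R is the centroid of triangle VGK ⇒ R = (4/27, 19/27)
4. W lies on line RA with RW:WA = 2:3 ⇒ W = (28/45, 61/45)
5. Y lies on line WG with WY:YG = 5:(-4) ⇒ Y = (-112/45, -244/45)
2·[KTY] = -62/9, 2·[RAV] = 16/27
[KTY]:[RAV] = -62/9:16/27 = -93/8

[KTY]:[RAV] = -93/8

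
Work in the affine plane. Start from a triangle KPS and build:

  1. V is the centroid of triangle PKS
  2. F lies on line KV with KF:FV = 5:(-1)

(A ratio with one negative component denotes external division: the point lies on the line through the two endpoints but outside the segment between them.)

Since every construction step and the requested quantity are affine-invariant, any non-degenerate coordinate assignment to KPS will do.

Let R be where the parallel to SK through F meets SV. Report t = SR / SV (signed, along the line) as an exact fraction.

t = 5/4

Set K = (0, 0), P = (1, 0), S = (0, 1); any affine frame gives the same invariant.
1. V is the centroid of triangle PKS ⇒ V = (1/3, 1/3)
2. F lies on line KV with KF:FV = 5:(-1) ⇒ F = (5/12, 5/12)
through F parallel to SK: direction (0, -1); meets SV at R = (5/12, 1/6)
R = S + t·(V−S) with t = 5/4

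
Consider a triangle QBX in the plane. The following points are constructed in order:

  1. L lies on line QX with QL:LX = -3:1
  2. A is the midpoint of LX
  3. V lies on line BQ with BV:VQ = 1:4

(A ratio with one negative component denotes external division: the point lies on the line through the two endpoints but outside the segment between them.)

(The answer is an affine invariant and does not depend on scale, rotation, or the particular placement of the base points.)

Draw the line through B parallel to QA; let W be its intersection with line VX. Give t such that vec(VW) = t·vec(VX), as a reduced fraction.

Assign Q = (0, 0), B = (1, 0), X = (0, 1) — the answer is frame-independent, so this choice is without loss of generality.
1. L lies on line QX with QL:LX = -3:1 ⇒ L = (0, 3/2)
2. A is the midpoint of LX ⇒ A = (0, 5/4)
3. V lies on line BQ with BV:VQ = 1:4 ⇒ V = (4/5, 0)
through B parallel to QA: direction (0, 5/4); meets VX at W = (1, -1/4)
W = V + t·(X−V) with t = -1/4

t = -1/4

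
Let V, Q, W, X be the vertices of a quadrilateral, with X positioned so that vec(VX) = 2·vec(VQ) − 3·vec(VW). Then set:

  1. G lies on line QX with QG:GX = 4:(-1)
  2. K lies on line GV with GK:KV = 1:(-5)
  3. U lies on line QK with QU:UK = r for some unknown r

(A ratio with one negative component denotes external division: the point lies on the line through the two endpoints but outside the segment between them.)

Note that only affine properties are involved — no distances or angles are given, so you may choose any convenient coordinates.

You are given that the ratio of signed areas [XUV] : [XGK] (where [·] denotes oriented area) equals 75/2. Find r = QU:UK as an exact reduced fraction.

Set V = (0, 0), Q = (1, 0), W = (0, 1), X = (2, -3); any affine frame gives the same invariant.
1. G lies on line QX with QG:GX = 4:(-1) ⇒ G = (7/3, -4)
2. K lies on line GV with GK:KV = 1:(-5) ⇒ K = (35/12, -5)
3. With QU:UK = r, write λ = r/(r+1) so U = Q + λ·(K−Q); U is affine-linear in λ
Every point depending on U is an affine combination of U and λ-independent points, so each such coordinate is linear in λ; the λ² term in each signed area is a multiple of (K−Q)×(K−Q) = 0, so 2·[XUV] and 2·[XGK] are each linear in λ. Evaluating at λ=0 and λ=1:
  2·[XUV] = -17/4·λ + 3,   2·[XGK] = 1/4
So [XUV]:[XGK] = (-17/4·λ + 3) / (1/4). Setting this equal to 75/2:
  -17/4·λ + 3 = 75/2·(1/4)  ⇒  λ = -3/2
Then r = λ/(1−λ) = (-3/2)/(5/2) = -3/5. Check: with r = -3/5, U = (-15/8, 15/2) and [XUV]:[XGK] = 75/2 as required.

r = -3/5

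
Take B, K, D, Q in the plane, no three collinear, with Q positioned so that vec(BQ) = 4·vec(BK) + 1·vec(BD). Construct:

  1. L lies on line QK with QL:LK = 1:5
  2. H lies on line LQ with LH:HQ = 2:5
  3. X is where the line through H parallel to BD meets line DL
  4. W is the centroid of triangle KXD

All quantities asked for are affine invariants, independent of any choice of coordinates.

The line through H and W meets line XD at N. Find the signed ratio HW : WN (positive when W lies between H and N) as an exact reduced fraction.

Work in coordinates with B = (0, 0), K = (1, 0), D = (0, 1), Q = (4, 1).
1. L lies on line QK with QL:LK = 1:5 ⇒ L = (7/2, 5/6)
2. H lies on line LQ with LH:HQ = 2:5 ⇒ H = (51/14, 37/42)
3. X is where the line through H parallel to BD meets line DL ⇒ X = (51/14, 81/98)
4. W is the centroid of triangle KXD ⇒ W = (65/42, 179/294)
line HW meets XD at N = (1915/574, 10139/12054)
W = H + t·(N−H) with t = 41/6, so HW:WN = 41/6:-35/6

HW:WN = -41/35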